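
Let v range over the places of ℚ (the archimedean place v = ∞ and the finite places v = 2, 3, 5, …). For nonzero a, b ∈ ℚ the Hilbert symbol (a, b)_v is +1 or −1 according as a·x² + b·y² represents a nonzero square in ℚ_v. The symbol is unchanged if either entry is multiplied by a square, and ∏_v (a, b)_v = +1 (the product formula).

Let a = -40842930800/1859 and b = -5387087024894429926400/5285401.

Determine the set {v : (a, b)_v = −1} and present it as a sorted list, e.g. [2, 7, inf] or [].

[2, 23, 43, inf]

(a, b) ≡ (-253, -989) mod (ℚ^×)²; places V = {2, 5, 7, 11, 13, 19, 23, 43, ∞}.
(a,b)_2: α=4, β=10; u≡3, v≡3 (mod 8); ε(u)ε(v)=1·1, αω(v)=4·1, βω(u)=10·1; sum ≡ 1  ⇒  -1.
(a,b)_23: α=1, u≡4; β=3, v≡6 (mod 23); (4|23)=+1, (6|23)=+1; sign (−1)^1·+1^3·+1^1 = -1.
(a,b)_5: α=2, u≡2; β=2, v≡4 (mod 5); (2|5)=-1, (4|5)=+1; sign (−1)^0·-1^2·+1^2 = +1.
(a,b)_13: α=-2, u≡11; β=0, v≡12 (mod 13); (11|13)=-1, (12|13)=+1; sign (−1)^0·-1^0·+1^-2 = +1.
(a,b)_43: α=2, u≡33; β=5, v≡42 (mod 43); (33|43)=-1, (42|43)=-1; sign (−1)^0·-1^5·-1^2 = -1.
(a,b)_19: α=0, u≡18; β=-2, v≡10 (mod 19); (18|19)=-1, (10|19)=-1; sign (−1)^0·-1^-2·-1^0 = +1.
(a,b)_∞: sgn(-253)=−, sgn(-989)=−, so -1.
(a,b)_7: α=4, u≡3; β=6, v≡3 (mod 7); (3|7)=-1, (3|7)=-1; sign (−1)^0·-1^6·-1^4 = +1.
(a,b)_11: α=-1, u≡8; β=-4, v≡5 (mod 11); (8|11)=-1, (5|11)=+1; sign (−1)^0·-1^-4·+1^-1 = +1.
(-253, -989 / ℚ) ramifies at {2, 23, 43, ∞}: a division algebra.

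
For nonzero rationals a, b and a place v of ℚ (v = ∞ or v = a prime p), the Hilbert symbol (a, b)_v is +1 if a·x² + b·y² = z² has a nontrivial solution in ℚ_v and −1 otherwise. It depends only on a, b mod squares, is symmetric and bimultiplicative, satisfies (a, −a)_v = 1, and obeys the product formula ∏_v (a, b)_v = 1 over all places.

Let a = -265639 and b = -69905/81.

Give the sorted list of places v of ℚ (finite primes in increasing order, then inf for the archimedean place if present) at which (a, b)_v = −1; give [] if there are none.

(a, b) ≡ (-265639, -69905) mod (ℚ^×)²; places V = {2, 3, 5, 11, 19, 31, 41, ∞}.
(a,b)_11: α=1, u≡7; β=1, v≡9 (mod 11); (7|11)=-1, (9|11)=+1; sign (−1)^1·-1^1·+1^1 = +1.
(a,b)_∞: sgn(-265639)=−, sgn(-69905)=−, so -1.
(a,b)_19: α=1, u≡3; β=0, v≡3 (mod 19); (3|19)=-1, (3|19)=-1; sign (−1)^0·-1^0·-1^1 = -1.
(a,b)_3: α=0, u≡2; β=-4, v≡1 (mod 3); (2|3)=-1, (1|3)=+1; sign (−1)^0·-1^-4·+1^0 = +1.
(a,b)_41: α=1, u≡40; β=1, v≡24 (mod 41); (40|41)=+1, (24|41)=-1; sign (−1)^0·+1^1·-1^1 = -1.
(a,b)_2: α=0, β=0; u≡1, v≡7 (mod 8); ε(u)ε(v)=0·1, αω(v)=0·0, βω(u)=0·0; sum ≡ 0  ⇒  +1.
(a,b)_31: α=1, u≡18; β=1, v≡20 (mod 31); (18|31)=+1, (20|31)=+1; sign (−1)^1·+1^1·+1^1 = -1.
(a,b)_5: α=0, u≡1; β=1, v≡4 (mod 5); (1|5)=+1, (4|5)=+1; sign (−1)^0·+1^1·+1^0 = +1.
(-265639, -69905 / ℚ) ramifies at {19, 31, 41, ∞}: a division algebra.

[19, 31, 41, inf]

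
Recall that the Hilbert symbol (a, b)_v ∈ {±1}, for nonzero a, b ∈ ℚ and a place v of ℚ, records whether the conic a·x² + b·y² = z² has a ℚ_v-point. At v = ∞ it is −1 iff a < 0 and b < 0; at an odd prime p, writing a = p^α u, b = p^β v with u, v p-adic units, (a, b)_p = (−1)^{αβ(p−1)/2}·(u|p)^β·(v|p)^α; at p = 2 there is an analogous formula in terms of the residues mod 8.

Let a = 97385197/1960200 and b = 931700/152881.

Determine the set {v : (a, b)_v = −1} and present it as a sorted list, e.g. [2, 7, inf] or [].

[2, 7]

Mod squares: a ≡ 26, b ≡ 77. Check v ∈ {∞, 2, 3, 5, 7, 11, 13, 17, 23}.
v=7: a=7^2·(≡5), b=7^1·(≡2) mod 7; (5|7)=-1, (2|7)=+1; (−1)^{2·1·3}·(-1)^1·(+1)^2 = -1.
v=5: a=5^-2·(≡4), b=5^2·(≡3) mod 5; (4|5)=+1, (3|5)=-1; (−1)^{-2·2·2}·(+1)^2·(-1)^-2 = +1.
v=13: a=13^1·(≡11), b=13^0·(≡3) mod 13; (11|13)=-1, (3|13)=+1; (−1)^{1·0·6}·(-1)^0·(+1)^1 = +1.
v=23: a=23^2·(≡12), b=23^-2·(≡3) mod 23; (12|23)=+1, (3|23)=+1; (−1)^{2·-2·11}·(+1)^-2·(+1)^2 = +1.
v=17: a=17^2·(≡9), b=17^-2·(≡16) mod 17; (9|17)=+1, (16|17)=+1; (−1)^{2·-2·8}·(+1)^-2·(+1)^2 = +1.
v=∞: 26 > 0 and 77 > 0  ⇒  (a,b)_∞ = +1.
v=2: v_2(a)=-3, v_2(b)=2; units ≡ 5, 5 (mod 8); ε·ε+αω+βω = 0·0+-3·1+2·1 ≡ 1  ⇒  (a,b)_2 = -1.
v=3: a=3^-4·(≡2), b=3^0·(≡2) mod 3; (2|3)=-1, (2|3)=-1; (−1)^{-4·0·1}·(-1)^0·(-1)^-4 = +1.
v=11: a=11^-2·(≡1), b=11^3·(≡6) mod 11; (1|11)=+1, (6|11)=-1; (−1)^{-2·3·5}·(+1)^3·(-1)^-2 = +1.
(26, 77 / ℚ) ramifies at {2, 7}: a division algebra.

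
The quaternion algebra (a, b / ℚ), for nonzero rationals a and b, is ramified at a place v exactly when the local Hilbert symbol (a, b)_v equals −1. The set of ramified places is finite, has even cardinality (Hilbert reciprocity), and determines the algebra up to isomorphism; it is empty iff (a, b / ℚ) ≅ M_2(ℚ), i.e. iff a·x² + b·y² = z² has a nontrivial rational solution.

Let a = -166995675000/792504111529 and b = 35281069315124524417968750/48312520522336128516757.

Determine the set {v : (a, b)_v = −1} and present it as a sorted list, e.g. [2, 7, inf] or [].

Mod squares: a ≡ -1870, b ≡ 6630. Check v ∈ {∞, 2, 3, 5, 7, 11, 13, 17, 31, 47}.
v=11: a=11^1·(≡8), b=11^2·(≡2) mod 11; (8|11)=-1, (2|11)=-1; (−1)^{1·2·5}·(-1)^2·(-1)^1 = -1.
v=∞: -1870 < 0 and 6630 > 0  ⇒  (a,b)_∞ = +1.
v=47: a=47^-4·(≡39), b=47^-8·(≡42) mod 47; (39|47)=-1, (42|47)=+1; (−1)^{-4·-8·23}·(-1)^-8·(+1)^-4 = +1.
v=17: a=17^1·(≡13), b=17^3·(≡4) mod 17; (13|17)=+1, (4|17)=+1; (−1)^{1·3·8}·(+1)^3·(+1)^1 = +1.
v=31: a=31^-2·(≡11), b=31^-4·(≡30) mod 31; (11|31)=-1, (30|31)=-1; (−1)^{-2·-4·15}·(-1)^-4·(-1)^-2 = +1.
v=7: a=7^2·(≡5), b=7^6·(≡4) mod 7; (5|7)=-1, (4|7)=+1; (−1)^{2·6·3}·(-1)^6·(+1)^2 = +1.
v=3: a=3^6·(≡2), b=3^17·(≡2) mod 3; (2|3)=-1, (2|3)=-1; (−1)^{6·17·1}·(-1)^17·(-1)^6 = -1.
v=13: a=13^-2·(≡11), b=13^-3·(≡9) mod 13; (11|13)=-1, (9|13)=+1; (−1)^{-2·-3·6}·(-1)^-3·(+1)^-2 = -1.
v=5: a=5^5·(≡1), b=5^9·(≡1) mod 5; (1|5)=+1, (1|5)=+1; (−1)^{5·9·2}·(+1)^9·(+1)^5 = +1.
v=2: v_2(a)=3, v_2(b)=1; units ≡ 1, 3 (mod 8); ε·ε+αω+βω = 0·1+3·1+1·0 ≡ 1  ⇒  (a,b)_2 = -1.
(-1870, 6630 / ℚ) ramifies at {2, 3, 11, 13}: a division algebra.

[2, 3, 11, 13]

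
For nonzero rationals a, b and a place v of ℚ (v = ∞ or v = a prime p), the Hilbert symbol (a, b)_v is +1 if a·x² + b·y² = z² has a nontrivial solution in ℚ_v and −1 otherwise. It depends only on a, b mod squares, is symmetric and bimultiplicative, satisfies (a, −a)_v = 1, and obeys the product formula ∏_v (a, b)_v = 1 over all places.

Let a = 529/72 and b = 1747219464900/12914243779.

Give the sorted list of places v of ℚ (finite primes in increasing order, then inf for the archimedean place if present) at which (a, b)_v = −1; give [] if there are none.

(a, b) ≡ (2, 9139) mod (ℚ^×)²; places V = {2, 3, 5, 7, 13, 19, 23, 29, 31, 37, 41, ∞}.
(a,b)_37: α=0, u≡13; β=1, v≡28 (mod 37); (13|37)=-1, (28|37)=+1; sign (−1)^0·-1^1·+1^0 = -1.
(a,b)_31: α=0, u≡25; β=-2, v≡28 (mod 31); (25|31)=+1, (28|31)=+1; sign (−1)^0·+1^-2·+1^0 = +1.
(a,b)_2: α=-3, β=2; u≡1, v≡3 (mod 8); ε(u)ε(v)=0·1, αω(v)=-3·1, βω(u)=2·0; sum ≡ 1  ⇒  -1.
(a,b)_19: α=0, u≡15; β=-1, v≡9 (mod 19); (15|19)=-1, (9|19)=+1; sign (−1)^0·-1^-1·+1^0 = -1.
(a,b)_3: α=-2, u≡2; β=2, v≡1 (mod 3); (2|3)=-1, (1|3)=+1; sign (−1)^0·-1^2·+1^-2 = +1.
(a,b)_5: α=0, u≡2; β=2, v≡4 (mod 5); (2|5)=-1, (4|5)=+1; sign (−1)^0·-1^2·+1^0 = +1.
(a,b)_23: α=2, u≡8; β=0, v≡16 (mod 23); (8|23)=+1, (16|23)=+1; sign (−1)^0·+1^0·+1^2 = +1.
(a,b)_∞: sgn(2)=+, sgn(9139)=+, so +1.
(a,b)_13: α=0, u≡5; β=1, v≡12 (mod 13); (5|13)=-1, (12|13)=+1; sign (−1)^0·-1^1·+1^0 = -1.
(a,b)_41: α=0, u≡25; β=2, v≡4 (mod 41); (25|41)=+1, (4|41)=+1; sign (−1)^0·+1^2·+1^0 = +1.
(a,b)_7: α=0, u≡2; β=4, v≡2 (mod 7); (2|7)=+1, (2|7)=+1; sign (−1)^0·+1^4·+1^0 = +1.
(a,b)_29: α=0, u≡15; β=-4, v≡25 (mod 29); (15|29)=-1, (25|29)=+1; sign (−1)^0·-1^-4·+1^0 = +1.
|Ram(2, 9139)| = 4, even; anisotropic at {2, 13, 19, 37}.

[2, 13, 19, 37]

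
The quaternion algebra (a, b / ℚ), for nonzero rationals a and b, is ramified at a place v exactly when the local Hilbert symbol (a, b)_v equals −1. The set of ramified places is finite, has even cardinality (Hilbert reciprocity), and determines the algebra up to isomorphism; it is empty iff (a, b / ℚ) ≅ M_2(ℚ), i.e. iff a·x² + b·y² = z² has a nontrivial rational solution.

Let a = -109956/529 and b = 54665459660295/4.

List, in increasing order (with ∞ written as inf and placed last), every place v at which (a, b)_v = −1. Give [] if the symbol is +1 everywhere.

[2, 17, 23, 29]

(a, b) ≡ (-561, 110055) mod (ℚ^×)²; places V = {2, 3, 5, 7, 11, 17, 19, 23, 29, ∞}.
(a,b)_3: α=1, u≡2; β=3, v≡1 (mod 3); (2|3)=-1, (1|3)=+1; sign (−1)^1·-1^3·+1^1 = +1.
(a,b)_19: α=0, u≡1; β=2, v≡1 (mod 19); (1|19)=+1, (1|19)=+1; sign (−1)^0·+1^2·+1^0 = +1.
(a,b)_17: α=1, u≡13; β=2, v≡14 (mod 17); (13|17)=+1, (14|17)=-1; sign (−1)^0·+1^2·-1^1 = -1.
(a,b)_5: α=0, u≡1; β=1, v≡1 (mod 5); (1|5)=+1, (1|5)=+1; sign (−1)^0·+1^1·+1^0 = +1.
(a,b)_∞: sgn(-561)=−, sgn(110055)=+, so +1.
(a,b)_11: α=1, u≡3; β=1, v≡7 (mod 11); (3|11)=+1, (7|11)=-1; sign (−1)^1·+1^1·-1^1 = +1.
(a,b)_2: α=2, β=-2; u≡7, v≡7 (mod 8); ε(u)ε(v)=1·1, αω(v)=2·0, βω(u)=-2·0; sum ≡ 1  ⇒  -1.
(a,b)_23: α=-2, u≡7; β=3, v≡8 (mod 23); (7|23)=-1, (8|23)=+1; sign (−1)^0·-1^3·+1^-2 = -1.
(a,b)_7: α=2, u≡6; β=0, v≡2 (mod 7); (6|7)=-1, (2|7)=+1; sign (−1)^0·-1^0·+1^2 = +1.
(a,b)_29: α=0, u≡10; β=1, v≡7 (mod 29); (10|29)=-1, (7|29)=+1; sign (−1)^0·-1^1·+1^0 = -1.
|Ram(-561, 110055)| = 4, even; anisotropic at {2, 17, 23, 29}.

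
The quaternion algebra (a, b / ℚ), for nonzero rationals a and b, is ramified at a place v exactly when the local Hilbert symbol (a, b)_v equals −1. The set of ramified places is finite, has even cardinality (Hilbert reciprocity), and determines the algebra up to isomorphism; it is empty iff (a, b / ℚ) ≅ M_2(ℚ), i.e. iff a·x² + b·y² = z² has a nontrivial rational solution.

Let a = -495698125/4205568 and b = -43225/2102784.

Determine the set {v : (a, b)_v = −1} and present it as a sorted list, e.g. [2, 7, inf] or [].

Mod squares: a ≡ -39, b ≡ -10374. Check v ∈ {∞, 2, 3, 5, 7, 13, 19, 37}.
v=7: a=7^0·(≡5), b=7^1·(≡4) mod 7; (5|7)=-1, (4|7)=+1; (−1)^{0·1·3}·(-1)^1·(+1)^0 = -1.
v=∞: -39 < 0 and -10374 < 0  ⇒  (a,b)_∞ = -1.
v=13: a=13^3·(≡1), b=13^1·(≡2) mod 13; (1|13)=+1, (2|13)=-1; (−1)^{3·1·6}·(+1)^1·(-1)^3 = -1.
v=19: a=19^2·(≡15), b=19^1·(≡11) mod 19; (15|19)=-1, (11|19)=+1; (−1)^{2·1·9}·(-1)^1·(+1)^2 = -1.
v=3: a=3^-1·(≡2), b=3^-1·(≡1) mod 3; (2|3)=-1, (1|3)=+1; (−1)^{-1·-1·1}·(-1)^-1·(+1)^-1 = +1.
v=37: a=37^-2·(≡14), b=37^-2·(≡19) mod 37; (14|37)=-1, (19|37)=-1; (−1)^{-2·-2·18}·(-1)^-2·(-1)^-2 = +1.
v=2: v_2(a)=-10, v_2(b)=-9; units ≡ 1, 5 (mod 8); ε·ε+αω+βω = 0·0+-10·1+-9·0 ≡ 0  ⇒  (a,b)_2 = +1.
v=5: a=5^4·(≡1), b=5^2·(≡4) mod 5; (1|5)=+1, (4|5)=+1; (−1)^{4·2·2}·(+1)^2·(+1)^4 = +1.
(-39, -10374 / ℚ) ramifies at {7, 13, 19, ∞}: a division algebra.

[7, 13, 19, inf]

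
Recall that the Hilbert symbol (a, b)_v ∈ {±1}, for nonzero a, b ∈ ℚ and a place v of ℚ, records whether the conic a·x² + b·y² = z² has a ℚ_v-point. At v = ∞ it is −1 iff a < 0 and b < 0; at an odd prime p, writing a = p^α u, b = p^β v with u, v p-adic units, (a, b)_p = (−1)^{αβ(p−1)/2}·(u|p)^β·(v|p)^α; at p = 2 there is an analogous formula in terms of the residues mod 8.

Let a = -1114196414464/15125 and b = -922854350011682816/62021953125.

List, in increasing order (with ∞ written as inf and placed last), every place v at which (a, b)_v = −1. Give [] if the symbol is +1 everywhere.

[2, 7, 23, 29, 41, inf]

Mod squares: a ≡ -33005, b ≡ -957145. Check v ∈ {∞, 2, 3, 5, 7, 11, 13, 23, 29, 41}.
v=2: v_2(a)=12, v_2(b)=12; units ≡ 3, 7 (mod 8); ε·ε+αω+βω = 1·1+12·0+12·1 ≡ 1  ⇒  (a,b)_2 = -1.
v=41: a=41^1·(≡12), b=41^1·(≡9) mod 41; (12|41)=-1, (9|41)=+1; (−1)^{1·1·20}·(-1)^1·(+1)^1 = -1.
v=3: a=3^0·(≡1), b=3^-8·(≡2) mod 3; (1|3)=+1, (2|3)=-1; (−1)^{0·-8·1}·(+1)^-8·(-1)^0 = +1.
v=7: a=7^3·(≡6), b=7^3·(≡5) mod 7; (6|7)=-1, (5|7)=-1; (−1)^{3·3·3}·(-1)^3·(-1)^3 = -1.
v=13: a=13^0·(≡6), b=13^4·(≡2) mod 13; (6|13)=-1, (2|13)=-1; (−1)^{0·4·6}·(-1)^4·(-1)^0 = +1.
v=23: a=23^1·(≡11), b=23^1·(≡15) mod 23; (11|23)=-1, (15|23)=-1; (−1)^{1·1·11}·(-1)^1·(-1)^1 = -1.
v=11: a=11^-2·(≡8), b=11^-2·(≡5) mod 11; (8|11)=-1, (5|11)=+1; (−1)^{-2·-2·5}·(-1)^-2·(+1)^-2 = +1.
v=∞: -33005 < 0 and -957145 < 0  ⇒  (a,b)_∞ = -1.
v=29: a=29^2·(≡2), b=29^3·(≡2) mod 29; (2|29)=-1, (2|29)=-1; (−1)^{2·3·14}·(-1)^3·(-1)^2 = -1.
v=5: a=5^-3·(≡1), b=5^-7·(≡4) mod 5; (1|5)=+1, (4|5)=+1; (−1)^{-3·-7·2}·(+1)^-7·(+1)^-3 = +1.
Ram(-33005, -957145) = {2, 7, 23, 29, 41, ∞}; no ℚ_2-point on the conic.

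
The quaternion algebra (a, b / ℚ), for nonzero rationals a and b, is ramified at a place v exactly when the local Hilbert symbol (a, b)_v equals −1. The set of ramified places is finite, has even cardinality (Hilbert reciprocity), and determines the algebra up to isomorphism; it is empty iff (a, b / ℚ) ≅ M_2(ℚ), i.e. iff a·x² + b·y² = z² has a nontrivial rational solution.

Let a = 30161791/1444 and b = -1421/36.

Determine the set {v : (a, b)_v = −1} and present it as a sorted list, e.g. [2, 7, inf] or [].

Mod squares: a ≡ 249271, b ≡ -29. Check v ∈ {∞, 2, 3, 7, 11, 17, 19, 29, 31, 43}.
v=3: a=3^0·(≡1), b=3^-2·(≡1) mod 3; (1|3)=+1, (1|3)=+1; (−1)^{0·-2·1}·(+1)^-2·(+1)^0 = +1.
v=29: a=29^0·(≡6), b=29^1·(≡22) mod 29; (6|29)=+1, (22|29)=+1; (−1)^{0·1·14}·(+1)^1·(+1)^0 = +1.
v=2: v_2(a)=-2, v_2(b)=-2; units ≡ 7, 3 (mod 8); ε·ε+αω+βω = 1·1+-2·1+-2·0 ≡ 1  ⇒  (a,b)_2 = -1.
v=43: a=43^1·(≡6), b=43^0·(≡31) mod 43; (6|43)=+1, (31|43)=+1; (−1)^{1·0·21}·(+1)^0·(+1)^1 = +1.
v=7: a=7^0·(≡1), b=7^2·(≡6) mod 7; (1|7)=+1, (6|7)=-1; (−1)^{0·2·3}·(+1)^2·(-1)^0 = +1.
v=31: a=31^1·(≡29), b=31^0·(≡1) mod 31; (29|31)=-1, (1|31)=+1; (−1)^{1·0·15}·(-1)^0·(+1)^1 = +1.
v=17: a=17^1·(≡16), b=17^0·(≡12) mod 17; (16|17)=+1, (12|17)=-1; (−1)^{1·0·8}·(+1)^0·(-1)^1 = -1.
v=∞: 249271 > 0 and -29 < 0  ⇒  (a,b)_∞ = +1.
v=19: a=19^-2·(≡8), b=19^0·(≡17) mod 19; (8|19)=-1, (17|19)=+1; (−1)^{-2·0·9}·(-1)^0·(+1)^-2 = +1.
v=11: a=11^3·(≡4), b=11^0·(≡3) mod 11; (4|11)=+1, (3|11)=+1; (−1)^{3·0·5}·(+1)^0·(+1)^3 = +1.
|Ram(249271, -29)| = 2, even; anisotropic at {2, 17}.

[2, 17]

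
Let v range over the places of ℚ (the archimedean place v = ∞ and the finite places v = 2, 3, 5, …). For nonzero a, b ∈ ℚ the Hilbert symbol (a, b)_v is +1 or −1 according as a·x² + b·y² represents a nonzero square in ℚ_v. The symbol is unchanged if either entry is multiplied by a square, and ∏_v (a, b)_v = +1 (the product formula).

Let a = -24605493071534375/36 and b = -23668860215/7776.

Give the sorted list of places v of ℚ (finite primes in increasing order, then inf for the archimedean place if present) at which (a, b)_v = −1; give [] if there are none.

Mod squares: a ≡ -455, b ≡ -9699690. Check v ∈ {∞, 2, 3, 5, 7, 11, 13, 17, 19}.
v=19: a=19^0·(≡11), b=19^1·(≡1) mod 19; (11|19)=+1, (1|19)=+1; (−1)^{0·1·9}·(+1)^1·(+1)^0 = +1.
v=∞: -455 < 0 and -9699690 < 0  ⇒  (a,b)_∞ = -1.
v=13: a=13^3·(≡4), b=13^1·(≡11) mod 13; (4|13)=+1, (11|13)=-1; (−1)^{3·1·6}·(+1)^1·(-1)^3 = -1.
v=3: a=3^-2·(≡1), b=3^-5·(≡2) mod 3; (1|3)=+1, (2|3)=-1; (−1)^{-2·-5·1}·(+1)^-5·(-1)^-2 = +1.
v=11: a=11^6·(≡10), b=11^5·(≡5) mod 11; (10|11)=-1, (5|11)=+1; (−1)^{6·5·5}·(-1)^5·(+1)^6 = -1.
v=17: a=17^2·(≡13), b=17^1·(≡9) mod 17; (13|17)=+1, (9|17)=+1; (−1)^{2·1·8}·(+1)^1·(+1)^2 = +1.
v=2: v_2(a)=-2, v_2(b)=-5; units ≡ 1, 3 (mod 8); ε·ε+αω+βω = 0·1+-2·1+-5·0 ≡ 0  ⇒  (a,b)_2 = +1.
v=5: a=5^5·(≡4), b=5^1·(≡2) mod 5; (4|5)=+1, (2|5)=-1; (−1)^{5·1·2}·(+1)^1·(-1)^5 = -1.
v=7: a=7^1·(≡6), b=7^1·(≡4) mod 7; (6|7)=-1, (4|7)=+1; (−1)^{1·1·3}·(-1)^1·(+1)^1 = +1.
Ram(-455, -9699690) = {5, 11, 13, ∞}; no ℚ_5-point on the conic.

[5, 11, 13, inf]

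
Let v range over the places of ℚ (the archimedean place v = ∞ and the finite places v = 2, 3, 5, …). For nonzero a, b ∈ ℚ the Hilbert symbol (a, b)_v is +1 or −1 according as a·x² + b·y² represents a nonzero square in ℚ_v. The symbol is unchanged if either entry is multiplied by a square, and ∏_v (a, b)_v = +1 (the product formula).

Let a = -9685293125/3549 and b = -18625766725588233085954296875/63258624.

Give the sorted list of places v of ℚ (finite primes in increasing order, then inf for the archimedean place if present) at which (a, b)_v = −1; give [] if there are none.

Mod squares: a ≡ -609, b ≡ -87087. Check v ∈ {∞, 2, 3, 5, 7, 11, 13, 17, 23, 29, 43}.
v=13: a=13^-2·(≡8), b=13^-1·(≡1) mod 13; (8|13)=-1, (1|13)=+1; (−1)^{-2·-1·6}·(-1)^-1·(+1)^-2 = -1.
v=17: a=17^2·(≡14), b=17^4·(≡8) mod 17; (14|17)=-1, (8|17)=+1; (−1)^{2·4·8}·(-1)^4·(+1)^2 = +1.
v=5: a=5^4·(≡4), b=5^8·(≡3) mod 5; (4|5)=+1, (3|5)=-1; (−1)^{4·8·2}·(+1)^8·(-1)^4 = +1.
v=29: a=29^1·(≡3), b=29^3·(≡20) mod 29; (3|29)=-1, (20|29)=+1; (−1)^{1·3·14}·(-1)^3·(+1)^1 = -1.
v=3: a=3^-1·(≡1), b=3^-3·(≡2) mod 3; (1|3)=+1, (2|3)=-1; (−1)^{-1·-3·1}·(+1)^-3·(-1)^-1 = +1.
v=11: a=11^0·(≡6), b=11^-1·(≡4) mod 11; (6|11)=-1, (4|11)=+1; (−1)^{0·-1·5}·(-1)^-1·(+1)^0 = -1.
v=∞: -609 < 0 and -87087 < 0  ⇒  (a,b)_∞ = -1.
v=2: v_2(a)=0, v_2(b)=-14; units ≡ 7, 1 (mod 8); ε·ε+αω+βω = 1·0+0·0+-14·0 ≡ 0  ⇒  (a,b)_2 = +1.
v=23: a=23^0·(≡3), b=23^2·(≡17) mod 23; (3|23)=+1, (17|23)=-1; (−1)^{0·2·11}·(+1)^2·(-1)^0 = +1.
v=43: a=43^2·(≡4), b=43^6·(≡21) mod 43; (4|43)=+1, (21|43)=+1; (−1)^{2·6·21}·(+1)^6·(+1)^2 = +1.
v=7: a=7^-1·(≡1), b=7^1·(≡3) mod 7; (1|7)=+1, (3|7)=-1; (−1)^{-1·1·3}·(+1)^1·(-1)^-1 = +1.
(-609, -87087 / ℚ) ramifies at {11, 13, 29, ∞}: a division algebra.

[11, 13, 29, inf]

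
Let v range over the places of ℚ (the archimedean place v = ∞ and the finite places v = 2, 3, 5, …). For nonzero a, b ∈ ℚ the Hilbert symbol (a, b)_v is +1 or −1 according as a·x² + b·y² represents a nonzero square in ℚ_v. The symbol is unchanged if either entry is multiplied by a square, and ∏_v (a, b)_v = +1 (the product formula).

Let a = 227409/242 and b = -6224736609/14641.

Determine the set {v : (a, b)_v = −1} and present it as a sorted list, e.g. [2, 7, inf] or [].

[3, 7]

(a, b) ≡ (9282, -1) mod (ℚ^×)²; places V = {2, 3, 7, 11, 13, 17, ∞}.
(a,b)_∞: sgn(9282)=+, sgn(-1)=−, so +1.
(a,b)_13: α=1, u≡1; β=2, v≡3 (mod 13); (1|13)=+1, (3|13)=+1; sign (−1)^0·+1^2·+1^1 = +1.
(a,b)_7: α=3, u≡3; β=2, v≡5 (mod 7); (3|7)=-1, (5|7)=-1; sign (−1)^0·-1^2·-1^3 = -1.
(a,b)_2: α=-1, β=0; u≡1, v≡7 (mod 8); ε(u)ε(v)=0·1, αω(v)=-1·0, βω(u)=0·0; sum ≡ 0  ⇒  +1.
(a,b)_11: α=-2, u≡3; β=-4, v≡8 (mod 11); (3|11)=+1, (8|11)=-1; sign (−1)^0·+1^-4·-1^-2 = +1.
(a,b)_17: α=1, u≡8; β=4, v≡4 (mod 17); (8|17)=+1, (4|17)=+1; sign (−1)^0·+1^4·+1^1 = +1.
(a,b)_3: α=1, u≡1; β=2, v≡2 (mod 3); (1|3)=+1, (2|3)=-1; sign (−1)^0·+1^2·-1^1 = -1.
Ram(9282, -1) = {3, 7}; no ℚ_3-point on the conic.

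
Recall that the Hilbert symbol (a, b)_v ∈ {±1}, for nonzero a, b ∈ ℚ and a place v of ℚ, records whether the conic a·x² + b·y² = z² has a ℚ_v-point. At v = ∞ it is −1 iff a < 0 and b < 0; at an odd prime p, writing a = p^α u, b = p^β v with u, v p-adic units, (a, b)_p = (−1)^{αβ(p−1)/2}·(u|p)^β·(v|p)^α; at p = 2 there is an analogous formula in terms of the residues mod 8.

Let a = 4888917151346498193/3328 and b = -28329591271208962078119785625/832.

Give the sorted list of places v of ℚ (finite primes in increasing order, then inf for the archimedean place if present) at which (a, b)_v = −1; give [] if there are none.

Mod squares: a ≡ 10101, b ≡ -1156184029. Check v ∈ {∞, 2, 3, 5, 7, 11, 13, 19, 31, 37, 53}.
v=13: a=13^-1·(≡3), b=13^-1·(≡5) mod 13; (3|13)=+1, (5|13)=-1; (−1)^{-1·-1·6}·(+1)^-1·(-1)^-1 = -1.
v=11: a=11^4·(≡3), b=11^5·(≡1) mod 11; (3|11)=+1, (1|11)=+1; (−1)^{4·5·5}·(+1)^5·(+1)^4 = +1.
v=2: v_2(a)=-8, v_2(b)=-6; units ≡ 5, 3 (mod 8); ε·ε+αω+βω = 0·1+-8·1+-6·1 ≡ 0  ⇒  (a,b)_2 = +1.
v=5: a=5^0·(≡1), b=5^4·(≡4) mod 5; (1|5)=+1, (4|5)=+1; (−1)^{0·4·2}·(+1)^4·(+1)^0 = +1.
v=19: a=19^2·(≡18), b=19^3·(≡10) mod 19; (18|19)=-1, (10|19)=-1; (−1)^{2·3·9}·(-1)^3·(-1)^2 = -1.
v=3: a=3^3·(≡1), b=3^6·(≡2) mod 3; (1|3)=+1, (2|3)=-1; (−1)^{3·6·1}·(+1)^6·(-1)^3 = -1.
v=7: a=7^3·(≡4), b=7^3·(≡1) mod 7; (4|7)=+1, (1|7)=+1; (−1)^{3·3·3}·(+1)^3·(+1)^3 = -1.
v=37: a=37^1·(≡13), b=37^1·(≡6) mod 37; (13|37)=-1, (6|37)=-1; (−1)^{1·1·18}·(-1)^1·(-1)^1 = +1.
v=31: a=31^2·(≡24), b=31^3·(≡11) mod 31; (24|31)=-1, (11|31)=-1; (−1)^{2·3·15}·(-1)^3·(-1)^2 = -1.
v=∞: 10101 > 0 and -1156184029 < 0  ⇒  (a,b)_∞ = +1.
v=53: a=53^2·(≡5), b=53^3·(≡52) mod 53; (5|53)=-1, (52|53)=+1; (−1)^{2·3·26}·(-1)^3·(+1)^2 = -1.
(10101, -1156184029 / ℚ) ramifies at {3, 7, 13, 19, 31, 53}: a division algebra.

[3, 7, 13, 19, 31, 53]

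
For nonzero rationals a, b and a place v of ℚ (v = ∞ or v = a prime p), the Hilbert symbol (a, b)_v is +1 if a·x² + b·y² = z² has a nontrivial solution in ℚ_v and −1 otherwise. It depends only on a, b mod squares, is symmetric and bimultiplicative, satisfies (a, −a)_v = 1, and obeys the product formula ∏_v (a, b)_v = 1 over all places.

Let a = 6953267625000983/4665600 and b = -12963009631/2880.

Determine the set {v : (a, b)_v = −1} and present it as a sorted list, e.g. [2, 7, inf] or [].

[5, 11]

Mod squares: a ≡ 143, b ≡ -155. Check v ∈ {∞, 2, 3, 5, 11, 13, 31}.
v=11: a=11^7·(≡8), b=11^4·(≡6) mod 11; (8|11)=-1, (6|11)=-1; (−1)^{7·4·5}·(-1)^4·(-1)^7 = -1.
v=5: a=5^-2·(≡2), b=5^-1·(≡4) mod 5; (2|5)=-1, (4|5)=+1; (−1)^{-2·-1·2}·(-1)^-1·(+1)^-2 = -1.
v=2: v_2(a)=-8, v_2(b)=-6; units ≡ 7, 5 (mod 8); ε·ε+αω+βω = 1·0+-8·1+-6·0 ≡ 0  ⇒  (a,b)_2 = +1.
v=31: a=31^2·(≡20), b=31^1·(≡30) mod 31; (20|31)=+1, (30|31)=-1; (−1)^{2·1·15}·(+1)^1·(-1)^2 = +1.
v=13: a=13^5·(≡6), b=13^4·(≡9) mod 13; (6|13)=-1, (9|13)=+1; (−1)^{5·4·6}·(-1)^4·(+1)^5 = +1.
v=3: a=3^-6·(≡2), b=3^-2·(≡1) mod 3; (2|3)=-1, (1|3)=+1; (−1)^{-6·-2·1}·(-1)^-2·(+1)^-6 = +1.
v=∞: 143 > 0 and -155 < 0  ⇒  (a,b)_∞ = +1.
Ram(143, -155) = {5, 11}; no ℚ_5-point on the conic.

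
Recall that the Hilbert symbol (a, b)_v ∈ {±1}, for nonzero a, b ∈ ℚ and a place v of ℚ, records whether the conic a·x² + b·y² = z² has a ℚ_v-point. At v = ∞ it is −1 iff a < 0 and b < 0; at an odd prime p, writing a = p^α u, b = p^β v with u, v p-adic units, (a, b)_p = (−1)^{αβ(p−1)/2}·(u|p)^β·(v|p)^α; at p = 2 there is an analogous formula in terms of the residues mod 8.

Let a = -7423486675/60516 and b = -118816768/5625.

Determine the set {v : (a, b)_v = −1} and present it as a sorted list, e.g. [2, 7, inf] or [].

(a, b) ≡ (-822547, -37) mod (ℚ^×)²; places V = {2, 3, 5, 7, 11, 19, 37, 41, 43, 47, ∞}.
(a,b)_2: α=-2, β=16; u≡5, v≡3 (mod 8); ε(u)ε(v)=0·1, αω(v)=-2·1, βω(u)=16·1; sum ≡ 0  ⇒  +1.
(a,b)_43: α=1, u≡41; β=0, v≡25 (mod 43); (41|43)=+1, (25|43)=+1; sign (−1)^0·+1^0·+1^1 = +1.
(a,b)_3: α=-2, u≡2; β=-2, v≡2 (mod 3); (2|3)=-1, (2|3)=-1; sign (−1)^0·-1^-2·-1^-2 = +1.
(a,b)_37: α=1, u≡15; β=1, v≡3 (mod 37); (15|37)=-1, (3|37)=+1; sign (−1)^0·-1^1·+1^1 = -1.
(a,b)_41: α=-2, u≡5; β=0, v≡31 (mod 41); (5|41)=+1, (31|41)=+1; sign (−1)^0·+1^0·+1^-2 = +1.
(a,b)_7: α=0, u≡4; β=2, v≡6 (mod 7); (4|7)=+1, (6|7)=-1; sign (−1)^0·+1^2·-1^0 = +1.
(a,b)_47: α=1, u≡22; β=0, v≡23 (mod 47); (22|47)=-1, (23|47)=-1; sign (−1)^0·-1^0·-1^1 = -1.
(a,b)_19: α=2, u≡6; β=0, v≡17 (mod 19); (6|19)=+1, (17|19)=+1; sign (−1)^0·+1^0·+1^2 = +1.
(a,b)_5: α=2, u≡3; β=-4, v≡3 (mod 5); (3|5)=-1, (3|5)=-1; sign (−1)^0·-1^-4·-1^2 = +1.
(a,b)_11: α=1, u≡1; β=0, v≡10 (mod 11); (1|11)=+1, (10|11)=-1; sign (−1)^0·+1^0·-1^1 = -1.
(a,b)_∞: sgn(-822547)=−, sgn(-37)=−, so -1.
|Ram(-822547, -37)| = 4, even; anisotropic at {11, 37, 47, ∞}.

[11, 37, 47, inf]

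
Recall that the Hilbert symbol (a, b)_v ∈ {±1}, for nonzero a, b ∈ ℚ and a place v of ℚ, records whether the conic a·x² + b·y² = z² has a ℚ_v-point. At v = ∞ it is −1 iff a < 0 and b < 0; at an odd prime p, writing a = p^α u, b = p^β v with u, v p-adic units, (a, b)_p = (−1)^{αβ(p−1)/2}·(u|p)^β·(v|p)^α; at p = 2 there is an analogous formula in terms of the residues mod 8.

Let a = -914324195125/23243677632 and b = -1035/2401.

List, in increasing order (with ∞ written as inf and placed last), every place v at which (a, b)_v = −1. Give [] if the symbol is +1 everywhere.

Mod squares: a ≡ -483952315, b ≡ -115. Check v ∈ {∞, 2, 3, 5, 7, 11, 23, 31, 41, 43}.
v=3: a=3^-2·(≡2), b=3^2·(≡2) mod 3; (2|3)=-1, (2|3)=-1; (−1)^{-2·2·1}·(-1)^2·(-1)^-2 = +1.
v=7: a=7^-9·(≡1), b=7^-4·(≡1) mod 7; (1|7)=+1, (1|7)=+1; (−1)^{-9·-4·3}·(+1)^-4·(+1)^-9 = +1.
v=41: a=41^1·(≡20), b=41^0·(≡37) mod 41; (20|41)=+1, (37|41)=+1; (−1)^{1·0·20}·(+1)^0·(+1)^1 = +1.
v=5: a=5^3·(≡2), b=5^1·(≡3) mod 5; (2|5)=-1, (3|5)=-1; (−1)^{3·1·2}·(-1)^1·(-1)^3 = +1.
v=11: a=11^1·(≡9), b=11^0·(≡7) mod 11; (9|11)=+1, (7|11)=-1; (−1)^{1·0·5}·(+1)^0·(-1)^1 = -1.
v=∞: -483952315 < 0 and -115 < 0  ⇒  (a,b)_∞ = -1.
v=31: a=31^1·(≡2), b=31^0·(≡8) mod 31; (2|31)=+1, (8|31)=+1; (−1)^{1·0·15}·(+1)^0·(+1)^1 = +1.
v=43: a=43^1·(≡18), b=43^0·(≡25) mod 43; (18|43)=-1, (25|43)=+1; (−1)^{1·0·21}·(-1)^0·(+1)^1 = +1.
v=23: a=23^3·(≡17), b=23^1·(≡18) mod 23; (17|23)=-1, (18|23)=+1; (−1)^{3·1·11}·(-1)^1·(+1)^3 = +1.
v=2: v_2(a)=-6, v_2(b)=0; units ≡ 5, 5 (mod 8); ε·ε+αω+βω = 0·0+-6·1+0·1 ≡ 0  ⇒  (a,b)_2 = +1.
(-483952315, -115 / ℚ) ramifies at {11, ∞}: a division algebra.

[11, inf]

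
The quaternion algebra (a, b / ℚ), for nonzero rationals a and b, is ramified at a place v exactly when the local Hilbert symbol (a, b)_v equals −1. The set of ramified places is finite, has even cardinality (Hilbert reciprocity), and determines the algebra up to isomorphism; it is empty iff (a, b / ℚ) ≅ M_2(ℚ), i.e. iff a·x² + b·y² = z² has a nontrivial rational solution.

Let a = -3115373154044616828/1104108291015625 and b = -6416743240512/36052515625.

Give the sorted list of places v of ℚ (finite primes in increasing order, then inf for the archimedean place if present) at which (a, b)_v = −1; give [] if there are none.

[19, 23, 29, inf]

Mod squares: a ≡ -87, b ≡ -437. Check v ∈ {∞, 2, 3, 5, 7, 11, 17, 19, 23, 29, 31}.
v=23: a=23^2·(≡17), b=23^1·(≡3) mod 23; (17|23)=-1, (3|23)=+1; (−1)^{2·1·11}·(-1)^1·(+1)^2 = -1.
v=11: a=11^2·(≡3), b=11^2·(≡4) mod 11; (3|11)=+1, (4|11)=+1; (−1)^{2·2·5}·(+1)^2·(+1)^2 = +1.
v=7: a=7^-6·(≡2), b=7^-4·(≡2) mod 7; (2|7)=+1, (2|7)=+1; (−1)^{-6·-4·3}·(+1)^-4·(+1)^-6 = +1.
v=31: a=31^-2·(≡13), b=31^-2·(≡18) mod 31; (13|31)=-1, (18|31)=+1; (−1)^{-2·-2·15}·(-1)^-2·(+1)^-2 = +1.
v=5: a=5^-10·(≡3), b=5^-6·(≡3) mod 5; (3|5)=-1, (3|5)=-1; (−1)^{-10·-6·2}·(-1)^-6·(-1)^-10 = +1.
v=29: a=29^1·(≡19), b=29^0·(≡15) mod 29; (19|29)=-1, (15|29)=-1; (−1)^{1·0·14}·(-1)^0·(-1)^1 = -1.
v=3: a=3^19·(≡1), b=3^8·(≡1) mod 3; (1|3)=+1, (1|3)=+1; (−1)^{19·8·1}·(+1)^8·(+1)^19 = +1.
v=19: a=19^2·(≡13), b=19^1·(≡12) mod 19; (13|19)=-1, (12|19)=-1; (−1)^{2·1·9}·(-1)^1·(-1)^2 = -1.
v=∞: -87 < 0 and -437 < 0  ⇒  (a,b)_∞ = -1.
v=2: v_2(a)=2, v_2(b)=6; units ≡ 1, 3 (mod 8); ε·ε+αω+βω = 0·1+2·1+6·0 ≡ 0  ⇒  (a,b)_2 = +1.
v=17: a=17^0·(≡15), b=17^2·(≡10) mod 17; (15|17)=+1, (10|17)=-1; (−1)^{0·2·8}·(+1)^2·(-1)^0 = +1.
(-87, -437 / ℚ) ramifies at {19, 23, 29, ∞}: a division algebra.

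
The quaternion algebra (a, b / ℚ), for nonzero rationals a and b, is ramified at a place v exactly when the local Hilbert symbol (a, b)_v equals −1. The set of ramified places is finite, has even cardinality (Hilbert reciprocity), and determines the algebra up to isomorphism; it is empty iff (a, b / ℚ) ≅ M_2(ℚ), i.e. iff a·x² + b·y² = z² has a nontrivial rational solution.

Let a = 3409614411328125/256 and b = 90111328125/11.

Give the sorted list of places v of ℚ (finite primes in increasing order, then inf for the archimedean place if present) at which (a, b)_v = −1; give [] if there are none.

[3, 5]

(a, b) ≡ (77, 15015) mod (ℚ^×)²; places V = {2, 3, 5, 7, 11, 13, ∞}.
(a,b)_3: α=4, u≡2; β=1, v≡1 (mod 3); (2|3)=-1, (1|3)=+1; sign (−1)^0·-1^1·+1^4 = -1.
(a,b)_5: α=8, u≡3; β=9, v≡2 (mod 5); (3|5)=-1, (2|5)=-1; sign (−1)^0·-1^9·-1^8 = -1.
(a,b)_11: α=1, u≡2; β=-1, v≡5 (mod 11); (2|11)=-1, (5|11)=+1; sign (−1)^1·-1^-1·+1^1 = +1.
(a,b)_7: α=3, u≡2; β=1, v≡6 (mod 7); (2|7)=+1, (6|7)=-1; sign (−1)^1·+1^1·-1^3 = +1.
(a,b)_13: α=4, u≡1; β=3, v≡6 (mod 13); (1|13)=+1, (6|13)=-1; sign (−1)^0·+1^3·-1^4 = +1.
(a,b)_∞: sgn(77)=+, sgn(15015)=+, so +1.
(a,b)_2: α=-8, β=0; u≡5, v≡7 (mod 8); ε(u)ε(v)=0·1, αω(v)=-8·0, βω(u)=0·1; sum ≡ 0  ⇒  +1.
Ram(77, 15015) = {3, 5}; no ℚ_3-point on the conic.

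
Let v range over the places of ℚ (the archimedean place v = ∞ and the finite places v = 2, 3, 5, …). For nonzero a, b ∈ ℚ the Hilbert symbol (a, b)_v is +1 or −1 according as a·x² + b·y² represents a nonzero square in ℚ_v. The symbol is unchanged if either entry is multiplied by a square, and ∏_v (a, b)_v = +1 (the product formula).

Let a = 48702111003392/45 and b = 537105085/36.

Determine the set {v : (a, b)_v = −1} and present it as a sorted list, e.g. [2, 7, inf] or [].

[7, 29]

Mod squares: a ≡ 1015, b ≡ 36685. Check v ∈ {∞, 2, 3, 5, 7, 11, 23, 29}.
v=23: a=23^2·(≡16), b=23^1·(≡8) mod 23; (16|23)=+1, (8|23)=+1; (−1)^{2·1·11}·(+1)^1·(+1)^2 = +1.
v=2: v_2(a)=8, v_2(b)=-2; units ≡ 7, 5 (mod 8); ε·ε+αω+βω = 1·0+8·1+-2·0 ≡ 0  ⇒  (a,b)_2 = +1.
v=7: a=7^1·(≡3), b=7^0·(≡6) mod 7; (3|7)=-1, (6|7)=-1; (−1)^{1·0·3}·(-1)^0·(-1)^1 = -1.
v=∞: 1015 > 0 and 36685 > 0  ⇒  (a,b)_∞ = +1.
v=5: a=5^-1·(≡3), b=5^1·(≡2) mod 5; (3|5)=-1, (2|5)=-1; (−1)^{-1·1·2}·(-1)^1·(-1)^-1 = +1.
v=29: a=29^1·(≡9), b=29^1·(≡27) mod 29; (9|29)=+1, (27|29)=-1; (−1)^{1·1·14}·(+1)^1·(-1)^1 = -1.
v=3: a=3^-2·(≡1), b=3^-2·(≡1) mod 3; (1|3)=+1, (1|3)=+1; (−1)^{-2·-2·1}·(+1)^-2·(+1)^-2 = +1.
v=11: a=11^6·(≡4), b=11^5·(≡8) mod 11; (4|11)=+1, (8|11)=-1; (−1)^{6·5·5}·(+1)^5·(-1)^6 = +1.
Ram(1015, 36685) = {7, 29}; no ℚ_7-point on the conic.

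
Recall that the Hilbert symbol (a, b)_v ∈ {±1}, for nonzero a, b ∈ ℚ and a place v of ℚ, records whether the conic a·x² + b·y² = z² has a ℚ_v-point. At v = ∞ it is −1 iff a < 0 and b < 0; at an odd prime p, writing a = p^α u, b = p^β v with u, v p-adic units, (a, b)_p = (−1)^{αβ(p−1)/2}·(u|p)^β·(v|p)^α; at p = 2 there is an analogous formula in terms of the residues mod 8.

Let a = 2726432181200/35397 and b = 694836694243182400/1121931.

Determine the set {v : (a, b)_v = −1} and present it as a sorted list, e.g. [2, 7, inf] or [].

[13, 19, 23, 29]

Mod squares: a ≡ 20957209, b ≡ 2032639. Check v ∈ {∞, 2, 3, 5, 7, 13, 17, 19, 23, 29, 31}.
v=17: a=17^1·(≡7), b=17^1·(≡14) mod 17; (7|17)=-1, (14|17)=-1; (−1)^{1·1·8}·(-1)^1·(-1)^1 = +1.
v=7: a=7^1·(≡1), b=7^1·(≡6) mod 7; (1|7)=+1, (6|7)=-1; (−1)^{1·1·3}·(+1)^1·(-1)^1 = +1.
v=19: a=19^-1·(≡9), b=19^-1·(≡4) mod 19; (9|19)=+1, (4|19)=+1; (−1)^{-1·-1·9}·(+1)^-1·(+1)^-1 = -1.
v=5: a=5^2·(≡4), b=5^2·(≡1) mod 5; (4|5)=+1, (1|5)=+1; (−1)^{2·2·2}·(+1)^2·(+1)^2 = +1.
v=23: a=23^-1·(≡7), b=23^0·(≡11) mod 23; (7|23)=-1, (11|23)=-1; (−1)^{-1·0·11}·(-1)^0·(-1)^-1 = -1.
v=2: v_2(a)=4, v_2(b)=6; units ≡ 1, 7 (mod 8); ε·ε+αω+βω = 0·1+4·0+6·0 ≡ 0  ⇒  (a,b)_2 = +1.
v=3: a=3^-4·(≡1), b=3^-10·(≡1) mod 3; (1|3)=+1, (1|3)=+1; (−1)^{-4·-10·1}·(+1)^-10·(+1)^-4 = +1.
v=31: a=31^1·(≡17), b=31^1·(≡7) mod 31; (17|31)=-1, (7|31)=+1; (−1)^{1·1·15}·(-1)^1·(+1)^1 = +1.
v=∞: 20957209 > 0 and 2032639 > 0  ⇒  (a,b)_∞ = +1.
v=29: a=29^2·(≡8), b=29^3·(≡17) mod 29; (8|29)=-1, (17|29)=-1; (−1)^{2·3·14}·(-1)^3·(-1)^2 = -1.
v=13: a=13^3·(≡5), b=13^6·(≡2) mod 13; (5|13)=-1, (2|13)=-1; (−1)^{3·6·6}·(-1)^6·(-1)^3 = -1.
|Ram(20957209, 2032639)| = 4, even; anisotropic at {13, 19, 23, 29}.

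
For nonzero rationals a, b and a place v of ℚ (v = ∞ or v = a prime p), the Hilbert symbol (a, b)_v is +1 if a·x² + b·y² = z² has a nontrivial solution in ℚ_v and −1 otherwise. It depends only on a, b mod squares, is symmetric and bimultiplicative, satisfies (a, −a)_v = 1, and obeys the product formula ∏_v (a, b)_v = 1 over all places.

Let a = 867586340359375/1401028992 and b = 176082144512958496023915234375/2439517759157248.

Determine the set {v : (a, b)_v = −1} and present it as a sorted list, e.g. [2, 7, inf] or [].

[2, 3, 13, 17]

Mod squares: a ≡ 266, b ≡ 88179. Check v ∈ {∞, 2, 3, 5, 7, 11, 13, 17, 19, 23, 31}.
v=3: a=3^-2·(≡2), b=3^11·(≡2) mod 3; (2|3)=-1, (2|3)=-1; (−1)^{-2·11·1}·(-1)^11·(-1)^-2 = -1.
v=17: a=17^2·(≡12), b=17^5·(≡9) mod 17; (12|17)=-1, (9|17)=+1; (−1)^{2·5·8}·(-1)^5·(+1)^2 = -1.
v=23: a=23^-2·(≡8), b=23^-6·(≡19) mod 23; (8|23)=+1, (19|23)=-1; (−1)^{-2·-6·11}·(+1)^-6·(-1)^-2 = +1.
v=∞: 266 > 0 and 88179 > 0  ⇒  (a,b)_∞ = +1.
v=7: a=7^1·(≡3), b=7^-1·(≡2) mod 7; (3|7)=-1, (2|7)=+1; (−1)^{1·-1·3}·(-1)^-1·(+1)^1 = +1.
v=19: a=19^-1·(≡8), b=19^-1·(≡1) mod 19; (8|19)=-1, (1|19)=+1; (−1)^{-1·-1·9}·(-1)^-1·(+1)^-1 = +1.
v=2: v_2(a)=-7, v_2(b)=-10; units ≡ 5, 3 (mod 8); ε·ε+αω+βω = 0·1+-7·1+-10·1 ≡ 1  ⇒  (a,b)_2 = -1.
v=13: a=13^4·(≡5), b=13^11·(≡4) mod 13; (5|13)=-1, (4|13)=+1; (−1)^{4·11·6}·(-1)^11·(+1)^4 = -1.
v=31: a=31^2·(≡14), b=31^0·(≡23) mod 31; (14|31)=+1, (23|31)=-1; (−1)^{2·0·15}·(+1)^0·(-1)^2 = +1.
v=5: a=5^6·(≡4), b=5^8·(≡1) mod 5; (4|5)=+1, (1|5)=+1; (−1)^{6·8·2}·(+1)^8·(+1)^6 = +1.
v=11: a=11^-2·(≡6), b=11^-2·(≡9) mod 11; (6|11)=-1, (9|11)=+1; (−1)^{-2·-2·5}·(-1)^-2·(+1)^-2 = +1.
(266, 88179 / ℚ) ramifies at {2, 3, 13, 17}: a division algebra.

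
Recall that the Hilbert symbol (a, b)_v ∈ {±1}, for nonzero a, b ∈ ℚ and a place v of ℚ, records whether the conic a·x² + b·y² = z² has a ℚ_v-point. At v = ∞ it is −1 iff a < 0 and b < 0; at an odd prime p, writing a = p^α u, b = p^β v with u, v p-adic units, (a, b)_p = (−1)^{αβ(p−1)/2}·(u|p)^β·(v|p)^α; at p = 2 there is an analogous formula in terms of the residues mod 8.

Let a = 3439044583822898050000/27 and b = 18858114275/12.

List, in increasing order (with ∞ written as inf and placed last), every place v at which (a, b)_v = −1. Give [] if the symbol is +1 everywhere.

(a, b) ≡ (15015, 33) mod (ℚ^×)²; places V = {2, 3, 5, 7, 11, 13, ∞}.
(a,b)_13: α=7, u≡8; β=4, v≡8 (mod 13); (8|13)=-1, (8|13)=-1; sign (−1)^0·-1^4·-1^7 = -1.
(a,b)_2: α=4, β=-2; u≡7, v≡1 (mod 8); ε(u)ε(v)=1·0, αω(v)=4·0, βω(u)=-2·0; sum ≡ 0  ⇒  +1.
(a,b)_3: α=-3, u≡1; β=-1, v≡2 (mod 3); (1|3)=+1, (2|3)=-1; sign (−1)^1·+1^-1·-1^-3 = +1.
(a,b)_7: α=7, u≡6; β=4, v≡6 (mod 7); (6|7)=-1, (6|7)=-1; sign (−1)^0·-1^4·-1^7 = -1.
(a,b)_5: α=5, u≡3; β=2, v≡3 (mod 5); (3|5)=-1, (3|5)=-1; sign (−1)^0·-1^2·-1^5 = -1.
(a,b)_∞: sgn(15015)=+, sgn(33)=+, so +1.
(a,b)_11: α=3, u≡9; β=1, v≡1 (mod 11); (9|11)=+1, (1|11)=+1; sign (−1)^1·+1^1·+1^3 = -1.
Ram(15015, 33) = {5, 7, 11, 13}; no ℚ_5-point on the conic.

[5, 7, 11, 13]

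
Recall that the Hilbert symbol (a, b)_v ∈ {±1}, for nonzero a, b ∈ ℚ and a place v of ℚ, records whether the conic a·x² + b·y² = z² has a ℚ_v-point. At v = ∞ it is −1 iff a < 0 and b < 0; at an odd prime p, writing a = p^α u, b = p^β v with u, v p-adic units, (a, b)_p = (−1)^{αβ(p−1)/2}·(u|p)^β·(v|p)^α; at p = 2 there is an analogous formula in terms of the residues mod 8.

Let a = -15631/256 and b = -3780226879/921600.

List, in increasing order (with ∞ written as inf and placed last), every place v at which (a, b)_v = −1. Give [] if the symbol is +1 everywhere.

(a, b) ≡ (-319, -2431) mod (ℚ^×)²; places V = {2, 3, 5, 7, 11, 13, 17, 29, 43, ∞}.
(a,b)_43: α=0, u≡11; β=2, v≡20 (mod 43); (11|43)=+1, (20|43)=-1; sign (−1)^0·+1^2·-1^0 = +1.
(a,b)_∞: sgn(-319)=−, sgn(-2431)=−, so -1.
(a,b)_2: α=-8, β=-12; u≡1, v≡1 (mod 8); ε(u)ε(v)=0·0, αω(v)=-8·0, βω(u)=-12·0; sum ≡ 0  ⇒  +1.
(a,b)_5: α=0, u≡4; β=-2, v≡4 (mod 5); (4|5)=+1, (4|5)=+1; sign (−1)^0·+1^-2·+1^0 = +1.
(a,b)_17: α=0, u≡9; β=1, v≡12 (mod 17); (9|17)=+1, (12|17)=-1; sign (−1)^0·+1^1·-1^0 = +1.
(a,b)_13: α=0, u≡11; β=1, v≡2 (mod 13); (11|13)=-1, (2|13)=-1; sign (−1)^0·-1^1·-1^0 = -1.
(a,b)_7: α=2, u≡6; β=0, v≡5 (mod 7); (6|7)=-1, (5|7)=-1; sign (−1)^0·-1^0·-1^2 = +1.
(a,b)_3: α=0, u≡2; β=-2, v≡2 (mod 3); (2|3)=-1, (2|3)=-1; sign (−1)^0·-1^-2·-1^0 = +1.
(a,b)_11: α=1, u≡3; β=1, v≡8 (mod 11); (3|11)=+1, (8|11)=-1; sign (−1)^1·+1^1·-1^1 = +1.
(a,b)_29: α=1, u≡15; β=2, v≡9 (mod 29); (15|29)=-1, (9|29)=+1; sign (−1)^0·-1^2·+1^1 = +1.
|Ram(-319, -2431)| = 2, even; anisotropic at {13, ∞}.

[13, inf]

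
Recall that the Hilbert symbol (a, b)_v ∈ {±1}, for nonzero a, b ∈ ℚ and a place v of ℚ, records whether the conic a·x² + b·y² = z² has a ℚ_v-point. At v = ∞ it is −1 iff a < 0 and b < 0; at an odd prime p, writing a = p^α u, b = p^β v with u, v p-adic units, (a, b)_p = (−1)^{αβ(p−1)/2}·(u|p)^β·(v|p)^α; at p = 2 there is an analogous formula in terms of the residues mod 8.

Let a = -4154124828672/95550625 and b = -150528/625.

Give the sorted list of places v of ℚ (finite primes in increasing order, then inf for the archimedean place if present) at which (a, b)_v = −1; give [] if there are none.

[2, inf]

Mod squares: a ≡ -42, b ≡ -3. Check v ∈ {∞, 2, 3, 5, 7, 13, 17, 23}.
v=5: a=5^-4·(≡3), b=5^-4·(≡2) mod 5; (3|5)=-1, (2|5)=-1; (−1)^{-4·-4·2}·(-1)^-4·(-1)^-4 = +1.
v=7: a=7^3·(≡2), b=7^2·(≡4) mod 7; (2|7)=+1, (4|7)=+1; (−1)^{3·2·3}·(+1)^2·(+1)^3 = +1.
v=23: a=23^-2·(≡1), b=23^0·(≡19) mod 23; (1|23)=+1, (19|23)=-1; (−1)^{-2·0·11}·(+1)^0·(-1)^-2 = +1.
v=13: a=13^2·(≡10), b=13^0·(≡12) mod 13; (10|13)=+1, (12|13)=+1; (−1)^{2·0·6}·(+1)^0·(+1)^2 = +1.
v=∞: -42 < 0 and -3 < 0  ⇒  (a,b)_∞ = -1.
v=3: a=3^7·(≡1), b=3^1·(≡2) mod 3; (1|3)=+1, (2|3)=-1; (−1)^{7·1·1}·(+1)^1·(-1)^7 = +1.
v=17: a=17^-2·(≡16), b=17^0·(≡11) mod 17; (16|17)=+1, (11|17)=-1; (−1)^{-2·0·8}·(+1)^0·(-1)^-2 = +1.
v=2: v_2(a)=15, v_2(b)=10; units ≡ 3, 5 (mod 8); ε·ε+αω+βω = 1·0+15·1+10·1 ≡ 1  ⇒  (a,b)_2 = -1.
(-42, -3 / ℚ) ramifies at {2, ∞}: a division algebra.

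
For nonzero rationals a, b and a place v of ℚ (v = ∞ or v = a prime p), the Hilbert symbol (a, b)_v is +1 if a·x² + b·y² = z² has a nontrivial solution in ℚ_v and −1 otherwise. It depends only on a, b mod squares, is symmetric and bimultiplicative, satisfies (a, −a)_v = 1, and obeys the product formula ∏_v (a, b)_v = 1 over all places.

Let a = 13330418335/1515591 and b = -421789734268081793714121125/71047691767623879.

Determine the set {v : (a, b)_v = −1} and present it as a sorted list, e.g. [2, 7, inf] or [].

(a, b) ≡ (373065, -1155) mod (ℚ^×)²; places V = {2, 3, 5, 7, 11, 13, 17, 19, 53, ∞}.
(a,b)_5: α=1, u≡2; β=3, v≡4 (mod 5); (2|5)=-1, (4|5)=+1; sign (−1)^0·-1^3·+1^1 = -1.
(a,b)_53: α=0, u≡19; β=2, v≡40 (mod 53); (19|53)=-1, (40|53)=+1; sign (−1)^0·-1^2·+1^0 = +1.
(a,b)_2: α=0, β=0; u≡1, v≡5 (mod 8); ε(u)ε(v)=0·0, αω(v)=0·1, βω(u)=0·0; sum ≡ 0  ⇒  +1.
(a,b)_11: α=-1, u≡6; β=-3, v≡9 (mod 11); (6|11)=-1, (9|11)=+1; sign (−1)^1·-1^-3·+1^-1 = +1.
(a,b)_13: α=4, u≡4; β=10, v≡7 (mod 13); (4|13)=+1, (7|13)=-1; sign (−1)^0·+1^10·-1^4 = +1.
(a,b)_19: α=1, u≡8; β=2, v≡11 (mod 19); (8|19)=-1, (11|19)=+1; sign (−1)^0·-1^2·+1^1 = +1.
(a,b)_17: α=3, u≡16; β=6, v≡4 (mod 17); (16|17)=+1, (4|17)=+1; sign (−1)^0·+1^6·+1^3 = +1.
(a,b)_3: α=-9, u≡2; β=-27, v≡2 (mod 3); (2|3)=-1, (2|3)=-1; sign (−1)^1·-1^-27·-1^-9 = -1.
(a,b)_∞: sgn(373065)=+, sgn(-1155)=−, so +1.
(a,b)_7: α=-1, u≡1; β=-1, v≡6 (mod 7); (1|7)=+1, (6|7)=-1; sign (−1)^1·+1^-1·-1^-1 = +1.
|Ram(373065, -1155)| = 2, even; anisotropic at {3, 5}.

[3, 5]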